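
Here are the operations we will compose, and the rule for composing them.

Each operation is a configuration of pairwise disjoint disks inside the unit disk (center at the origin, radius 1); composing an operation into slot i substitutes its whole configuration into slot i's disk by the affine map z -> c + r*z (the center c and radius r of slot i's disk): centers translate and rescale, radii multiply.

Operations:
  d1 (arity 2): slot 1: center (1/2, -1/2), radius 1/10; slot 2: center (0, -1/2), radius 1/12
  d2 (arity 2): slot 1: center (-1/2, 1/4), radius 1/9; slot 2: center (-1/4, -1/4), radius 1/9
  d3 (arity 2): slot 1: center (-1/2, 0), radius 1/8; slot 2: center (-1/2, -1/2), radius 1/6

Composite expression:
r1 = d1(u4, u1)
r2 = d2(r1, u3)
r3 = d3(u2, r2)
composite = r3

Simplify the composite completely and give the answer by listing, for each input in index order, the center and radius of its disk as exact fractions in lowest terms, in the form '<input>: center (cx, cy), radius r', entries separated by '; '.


u1: center (-7/12, -101/216), radius 1/648; u2: center (-1/2, 0), radius 1/8; u3: center (-13/24, -13/24), radius 1/54; u4: center (-31/54, -101/216), radius 1/540

Each u-disk chains the slot maps above it in d3; radii multiply.
tracing u2 down its 1-map path: center (-1/2, 0), radius 1/8
tracing u4 down its 3-map path: center (-31/54, -101/216), radius 1/540
tracing u1 down its 3-map path: center (-7/12, -101/216), radius 1/648
tracing u3 down its 2-map path: center (-13/24, -13/24), radius 1/54


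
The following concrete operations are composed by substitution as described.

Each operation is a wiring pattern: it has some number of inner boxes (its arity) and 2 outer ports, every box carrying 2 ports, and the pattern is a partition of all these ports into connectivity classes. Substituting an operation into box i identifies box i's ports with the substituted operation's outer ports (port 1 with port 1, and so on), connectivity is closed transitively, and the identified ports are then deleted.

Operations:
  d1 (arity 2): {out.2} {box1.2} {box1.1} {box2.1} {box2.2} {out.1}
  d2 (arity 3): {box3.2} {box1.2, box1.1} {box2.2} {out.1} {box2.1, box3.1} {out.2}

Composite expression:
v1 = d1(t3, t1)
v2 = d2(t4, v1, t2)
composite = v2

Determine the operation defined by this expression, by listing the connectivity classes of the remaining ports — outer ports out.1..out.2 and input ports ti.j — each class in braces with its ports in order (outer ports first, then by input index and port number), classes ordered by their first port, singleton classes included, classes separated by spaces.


Two ports join when wires chain via d2-identified ports.
d1 over (t3, t1) gives {out.1} {out.2} {t1.1} {t1.2} {t3.1} {t3.2}, out.j being that stage's outer ports
d2 over (t4, t3, t1, t2) gives {out.1} {out.2} {t1.1} {t1.2} {t2.1} {t2.2} {t3.1} {t3.2} {t4.1, t4.2}, out.j being that stage's outer ports

{out.1} {out.2} {t1.1} {t1.2} {t2.1} {t2.2} {t3.1} {t3.2} {t4.1, t4.2}


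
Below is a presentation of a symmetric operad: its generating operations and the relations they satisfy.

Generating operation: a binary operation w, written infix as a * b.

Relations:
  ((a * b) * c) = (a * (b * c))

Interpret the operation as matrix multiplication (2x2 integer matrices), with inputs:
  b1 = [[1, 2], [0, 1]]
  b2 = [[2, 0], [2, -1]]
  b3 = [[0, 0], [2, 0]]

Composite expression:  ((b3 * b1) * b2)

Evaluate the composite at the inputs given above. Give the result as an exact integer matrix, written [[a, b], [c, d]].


(b3 * b1) = [[0, 0], [2, 4]]
((b3 * b1) * b2) = [[0, 0], [12, -4]]

[[0, 0], [12, -4]]


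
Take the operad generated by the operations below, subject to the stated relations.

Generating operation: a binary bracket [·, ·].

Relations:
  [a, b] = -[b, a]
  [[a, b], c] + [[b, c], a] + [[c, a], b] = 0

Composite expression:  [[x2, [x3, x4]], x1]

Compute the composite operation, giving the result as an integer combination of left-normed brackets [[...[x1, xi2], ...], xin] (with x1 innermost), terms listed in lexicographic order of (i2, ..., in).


-[[[x1, x2], x3], x4] + [[[x1, x2], x4], x3] + [[[x1, x3], x4], x2] - [[[x1, x4], x3], x2]

Expand each bracket as ab - ba; the x1-initial words give the coefficients.
Composite bracket: [[x2, [x3, x4]], x1]
Under [a, b] = ab - ba we get 8 signed associative words (2^3 = 8).
Words beginning with x1 determine it all:
  x1x2x3x4 (sign -1) contributes -[[[x1, x2], x3], x4]
  x1x2x4x3 (sign +1) contributes +[[[x1, x2], x4], x3]
  x1x3x4x2 (sign +1) contributes +[[[x1, x3], x4], x2]
  x1x4x3x2 (sign -1) contributes -[[[x1, x4], x3], x2]


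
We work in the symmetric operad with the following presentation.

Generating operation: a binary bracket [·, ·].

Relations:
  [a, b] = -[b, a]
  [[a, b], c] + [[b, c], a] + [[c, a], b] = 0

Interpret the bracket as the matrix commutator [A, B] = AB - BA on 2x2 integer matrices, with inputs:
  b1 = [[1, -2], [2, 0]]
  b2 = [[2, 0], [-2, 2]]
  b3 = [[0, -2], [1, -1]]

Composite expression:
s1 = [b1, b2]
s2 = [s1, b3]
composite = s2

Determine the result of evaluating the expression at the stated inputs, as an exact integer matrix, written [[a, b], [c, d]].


[[4, -16], [-6, -4]]


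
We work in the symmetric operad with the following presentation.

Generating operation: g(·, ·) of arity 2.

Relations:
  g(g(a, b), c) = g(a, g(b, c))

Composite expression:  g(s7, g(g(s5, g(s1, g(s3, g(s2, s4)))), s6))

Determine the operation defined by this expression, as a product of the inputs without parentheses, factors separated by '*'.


s7 * s5 * s1 * s3 * s2 * s4 * s6

Associativity of g dissolves the nesting; only the s-input order survives.
g(s2, s4) flattens to s2 * s4
g(s3, g(s2, s4)) flattens to s3 * s2 * s4
g(s1, g(s3, g(s2, s4))) flattens to s1 * s3 * s2 * s4
g(s5, g(s1, g(s3, g(s2, s4)))) flattens to s5 * s1 * s3 * s2 * s4
g(g(s5, g(s1, g(s3, g(s2, s4)))), s6) flattens to s5 * s1 * s3 * s2 * s4 * s6
g(s7, g(g(s5, g(s1, g(s3, g(s2, s4)))), s6)) flattens to s7 * s5 * s1 * s3 * s2 * s4 * s6


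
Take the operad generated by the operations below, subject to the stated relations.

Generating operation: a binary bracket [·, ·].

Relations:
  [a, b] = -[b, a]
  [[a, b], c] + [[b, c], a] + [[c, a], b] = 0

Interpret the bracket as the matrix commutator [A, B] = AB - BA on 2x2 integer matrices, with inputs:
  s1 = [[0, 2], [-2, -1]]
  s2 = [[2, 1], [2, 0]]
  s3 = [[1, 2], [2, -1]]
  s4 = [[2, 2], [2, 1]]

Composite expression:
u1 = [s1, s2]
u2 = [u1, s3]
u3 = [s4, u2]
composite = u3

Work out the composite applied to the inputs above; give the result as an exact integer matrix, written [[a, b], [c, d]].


[[-132, 6], [60, 132]]

[s1, s2] = [[6, -3], [-6, -6]]
[[s1, s2], s3] = [[6, 30], [-36, -6]]
[s4, [[s1, s2], s3]] = [[-132, 6], [60, 132]]


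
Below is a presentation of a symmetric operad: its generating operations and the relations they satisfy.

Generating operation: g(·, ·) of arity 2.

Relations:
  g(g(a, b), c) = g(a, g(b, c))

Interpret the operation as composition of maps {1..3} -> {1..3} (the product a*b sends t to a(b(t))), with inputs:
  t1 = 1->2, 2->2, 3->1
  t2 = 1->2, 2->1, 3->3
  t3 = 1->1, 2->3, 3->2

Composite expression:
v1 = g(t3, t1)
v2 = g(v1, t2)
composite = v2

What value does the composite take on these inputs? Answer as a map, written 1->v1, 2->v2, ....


1->3, 2->3, 3->1

g(t3, t1) = 1->3, 2->3, 3->1
g(g(t3, t1), t2) = 1->3, 2->3, 3->1


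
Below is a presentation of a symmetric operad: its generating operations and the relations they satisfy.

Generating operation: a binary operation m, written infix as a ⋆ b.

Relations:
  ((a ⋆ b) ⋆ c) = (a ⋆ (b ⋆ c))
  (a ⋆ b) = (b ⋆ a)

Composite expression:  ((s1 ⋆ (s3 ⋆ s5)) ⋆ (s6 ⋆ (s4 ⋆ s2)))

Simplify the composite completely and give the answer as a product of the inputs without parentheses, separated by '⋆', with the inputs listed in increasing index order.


s1 ⋆ s2 ⋆ s3 ⋆ s4 ⋆ s5 ⋆ s6

Reordering under m is free, so list the s-inputs canonically.
(s3 ⋆ s5) collapses to s3 ⋆ s5
(s1 ⋆ (s3 ⋆ s5)) collapses to s1 ⋆ s3 ⋆ s5
(s4 ⋆ s2) collapses to s4 ⋆ s2
(s6 ⋆ (s4 ⋆ s2)) collapses to s6 ⋆ s4 ⋆ s2
((s1 ⋆ (s3 ⋆ s5)) ⋆ (s6 ⋆ (s4 ⋆ s2))) collapses to s1 ⋆ s3 ⋆ s5 ⋆ s6 ⋆ s4 ⋆ s2
putting the inputs in ascending order: s1 ⋆ s2 ⋆ s3 ⋆ s4 ⋆ s5 ⋆ s6


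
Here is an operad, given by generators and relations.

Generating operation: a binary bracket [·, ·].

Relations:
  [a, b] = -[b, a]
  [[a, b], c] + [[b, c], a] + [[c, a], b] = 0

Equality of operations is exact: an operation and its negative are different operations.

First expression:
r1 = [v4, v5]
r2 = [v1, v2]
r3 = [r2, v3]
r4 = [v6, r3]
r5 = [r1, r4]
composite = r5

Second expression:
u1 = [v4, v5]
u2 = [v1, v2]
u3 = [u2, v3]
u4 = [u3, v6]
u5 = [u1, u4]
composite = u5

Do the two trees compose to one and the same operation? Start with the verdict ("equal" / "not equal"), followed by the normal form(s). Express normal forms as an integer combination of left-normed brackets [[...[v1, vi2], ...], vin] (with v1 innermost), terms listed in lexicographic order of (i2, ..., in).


not equal: they reduce to [[[[[v1, v2], v3], v6], v4], v5] - [[[[[v1, v2], v3], v6], v5], v4] and -[[[[[v1, v2], v3], v6], v4], v5] + [[[[[v1, v2], v3], v6], v5], v4]


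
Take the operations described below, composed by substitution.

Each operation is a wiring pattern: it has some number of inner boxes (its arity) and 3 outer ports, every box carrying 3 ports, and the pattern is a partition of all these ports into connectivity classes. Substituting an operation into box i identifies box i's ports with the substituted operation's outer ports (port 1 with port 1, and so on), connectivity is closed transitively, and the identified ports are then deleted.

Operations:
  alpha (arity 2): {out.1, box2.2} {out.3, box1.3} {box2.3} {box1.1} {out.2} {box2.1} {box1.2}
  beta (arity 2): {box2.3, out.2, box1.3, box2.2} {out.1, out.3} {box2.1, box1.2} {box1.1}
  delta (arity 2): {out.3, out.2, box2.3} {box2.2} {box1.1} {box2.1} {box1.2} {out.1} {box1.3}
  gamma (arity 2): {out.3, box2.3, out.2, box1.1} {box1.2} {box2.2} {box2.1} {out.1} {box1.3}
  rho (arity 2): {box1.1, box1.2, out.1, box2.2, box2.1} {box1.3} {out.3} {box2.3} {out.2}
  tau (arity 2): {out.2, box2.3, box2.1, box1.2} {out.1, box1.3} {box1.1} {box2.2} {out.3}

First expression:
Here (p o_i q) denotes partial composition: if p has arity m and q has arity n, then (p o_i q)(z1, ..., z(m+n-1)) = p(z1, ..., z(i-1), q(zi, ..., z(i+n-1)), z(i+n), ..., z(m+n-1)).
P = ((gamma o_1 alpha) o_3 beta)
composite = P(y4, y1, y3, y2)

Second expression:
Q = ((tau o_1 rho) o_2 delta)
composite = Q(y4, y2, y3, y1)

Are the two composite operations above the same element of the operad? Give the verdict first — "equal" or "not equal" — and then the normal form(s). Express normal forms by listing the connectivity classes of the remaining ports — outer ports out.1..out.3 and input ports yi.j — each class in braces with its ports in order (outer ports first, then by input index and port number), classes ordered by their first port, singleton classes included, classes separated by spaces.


not equal — first {out.1} {out.2, out.3, y1.2} {y1.1} {y1.3} {y2.1, y3.2} {y2.2, y2.3, y3.3} {y3.1} {y4.1} {y4.2} {y4.3}, second {out.1} {out.2, y1.1, y1.3} {out.3} {y1.2} {y2.1} {y2.2} {y2.3} {y3.1} {y3.2} {y3.3, y4.1, y4.2} {y4.3}

The first composite normalizes to {out.1} {out.2, out.3, y1.2} {y1.1} {y1.3} {y2.1, y3.2} {y2.2, y2.3, y3.3} {y3.1} {y4.1} {y4.2} {y4.3}
The second composite normalizes to {out.1} {out.2, y1.1, y1.3} {out.3} {y1.2} {y2.1} {y2.2} {y2.3} {y3.1} {y3.2} {y3.3, y4.1, y4.2} {y4.3}
The normal forms differ: not equal.


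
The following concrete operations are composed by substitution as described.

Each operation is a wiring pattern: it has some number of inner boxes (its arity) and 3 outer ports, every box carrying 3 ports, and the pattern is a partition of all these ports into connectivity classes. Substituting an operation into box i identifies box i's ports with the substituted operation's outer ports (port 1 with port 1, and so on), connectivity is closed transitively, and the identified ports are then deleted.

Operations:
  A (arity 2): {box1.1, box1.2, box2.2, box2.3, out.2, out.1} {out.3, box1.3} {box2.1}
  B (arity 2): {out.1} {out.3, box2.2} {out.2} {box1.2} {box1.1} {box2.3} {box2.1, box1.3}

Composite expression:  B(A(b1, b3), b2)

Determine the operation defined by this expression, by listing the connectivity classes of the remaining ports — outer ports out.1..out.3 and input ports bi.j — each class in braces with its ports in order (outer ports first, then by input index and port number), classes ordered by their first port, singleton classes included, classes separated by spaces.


{out.1} {out.2} {out.3, b2.2} {b1.1, b1.2, b3.2, b3.3} {b1.3, b2.1} {b2.3} {b3.1}

Reachability decides: close wires over B-identified ports.
through A, on inputs (b1, b3): {out.1, out.2, b1.1, b1.2, b3.2, b3.3} {out.3, b1.3} {b3.1} (out.j = stage outer ports)
through B, on inputs (b1, b3, b2): {out.1} {out.2} {out.3, b2.2} {b1.1, b1.2, b3.2, b3.3} {b1.3, b2.1} {b2.3} {b3.1} (out.j = stage outer ports)


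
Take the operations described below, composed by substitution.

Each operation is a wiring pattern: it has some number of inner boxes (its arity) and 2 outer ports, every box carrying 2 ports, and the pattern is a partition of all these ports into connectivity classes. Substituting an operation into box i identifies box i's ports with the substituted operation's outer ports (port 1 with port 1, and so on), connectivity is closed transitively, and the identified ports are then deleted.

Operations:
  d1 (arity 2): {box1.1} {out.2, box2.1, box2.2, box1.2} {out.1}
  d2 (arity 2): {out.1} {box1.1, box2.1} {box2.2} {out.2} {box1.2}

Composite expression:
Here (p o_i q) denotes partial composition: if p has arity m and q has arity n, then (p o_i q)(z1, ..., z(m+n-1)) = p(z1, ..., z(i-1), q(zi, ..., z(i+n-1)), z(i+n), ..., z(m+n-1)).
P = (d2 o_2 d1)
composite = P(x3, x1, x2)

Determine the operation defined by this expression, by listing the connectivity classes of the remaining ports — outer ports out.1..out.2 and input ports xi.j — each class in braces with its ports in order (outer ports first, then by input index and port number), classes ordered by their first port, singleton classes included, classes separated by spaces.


{out.1} {out.2} {x1.1} {x1.2, x2.1, x2.2} {x3.1} {x3.2}

After gluing at d2, chains via deleted ports link the x-ports.
after d1, the pattern on (x1, x2) reads {out.1} {out.2, x1.2, x2.1, x2.2} {x1.1} (out.j = its outer ports)
after d2, the pattern on (x3, x1, x2) reads {out.1} {out.2} {x1.1} {x1.2, x2.1, x2.2} {x3.1} {x3.2} (out.j = its outer ports)


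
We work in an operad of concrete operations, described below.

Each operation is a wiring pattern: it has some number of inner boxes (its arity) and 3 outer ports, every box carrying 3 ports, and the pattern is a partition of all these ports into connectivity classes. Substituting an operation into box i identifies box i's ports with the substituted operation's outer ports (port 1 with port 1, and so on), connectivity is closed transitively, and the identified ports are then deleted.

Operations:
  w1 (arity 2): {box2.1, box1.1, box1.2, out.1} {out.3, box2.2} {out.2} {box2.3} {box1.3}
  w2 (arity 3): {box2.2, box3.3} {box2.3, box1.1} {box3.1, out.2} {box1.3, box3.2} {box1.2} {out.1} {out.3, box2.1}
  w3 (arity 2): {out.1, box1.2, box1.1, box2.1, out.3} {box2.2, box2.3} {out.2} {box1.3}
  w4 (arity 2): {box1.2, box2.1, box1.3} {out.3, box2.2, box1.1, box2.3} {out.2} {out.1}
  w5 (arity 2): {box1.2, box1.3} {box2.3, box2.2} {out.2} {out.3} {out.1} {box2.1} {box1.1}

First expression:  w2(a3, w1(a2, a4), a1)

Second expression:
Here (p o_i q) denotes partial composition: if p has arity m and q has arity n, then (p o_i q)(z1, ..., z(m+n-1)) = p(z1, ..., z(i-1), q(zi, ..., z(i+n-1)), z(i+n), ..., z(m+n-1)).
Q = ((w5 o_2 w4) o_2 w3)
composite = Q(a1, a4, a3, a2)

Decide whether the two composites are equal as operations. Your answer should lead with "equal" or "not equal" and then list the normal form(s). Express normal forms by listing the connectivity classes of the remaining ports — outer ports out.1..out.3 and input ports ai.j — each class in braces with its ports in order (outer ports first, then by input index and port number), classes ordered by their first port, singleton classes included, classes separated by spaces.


not equal; the first gives {out.1} {out.2, a1.1} {out.3, a2.1, a2.2, a4.1} {a1.2, a3.3} {a1.3} {a2.3} {a3.1, a4.2} {a3.2} {a4.3} and the second {out.1} {out.2} {out.3} {a1.1} {a1.2, a1.3} {a2.1, a2.2, a2.3, a3.1, a4.1, a4.2} {a3.2, a3.3} {a4.3}


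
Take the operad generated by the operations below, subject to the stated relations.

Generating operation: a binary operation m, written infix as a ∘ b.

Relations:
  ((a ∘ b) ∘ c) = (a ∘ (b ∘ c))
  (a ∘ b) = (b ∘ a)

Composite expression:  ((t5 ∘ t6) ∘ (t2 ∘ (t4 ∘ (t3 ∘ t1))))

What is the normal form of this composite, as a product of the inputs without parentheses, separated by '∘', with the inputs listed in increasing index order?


Key point: m commutes, so take the t-inputs in any fixed order.
(t5 ∘ t6) collapses to t5 ∘ t6
(t3 ∘ t1) collapses to t3 ∘ t1
(t4 ∘ (t3 ∘ t1)) collapses to t4 ∘ t3 ∘ t1
(t2 ∘ (t4 ∘ (t3 ∘ t1))) collapses to t2 ∘ t4 ∘ t3 ∘ t1
((t5 ∘ t6) ∘ (t2 ∘ (t4 ∘ (t3 ∘ t1)))) collapses to t5 ∘ t6 ∘ t2 ∘ t4 ∘ t3 ∘ t1
putting the inputs in ascending order: t1 ∘ t2 ∘ t3 ∘ t4 ∘ t5 ∘ t6

t1 ∘ t2 ∘ t3 ∘ t4 ∘ t5 ∘ t6


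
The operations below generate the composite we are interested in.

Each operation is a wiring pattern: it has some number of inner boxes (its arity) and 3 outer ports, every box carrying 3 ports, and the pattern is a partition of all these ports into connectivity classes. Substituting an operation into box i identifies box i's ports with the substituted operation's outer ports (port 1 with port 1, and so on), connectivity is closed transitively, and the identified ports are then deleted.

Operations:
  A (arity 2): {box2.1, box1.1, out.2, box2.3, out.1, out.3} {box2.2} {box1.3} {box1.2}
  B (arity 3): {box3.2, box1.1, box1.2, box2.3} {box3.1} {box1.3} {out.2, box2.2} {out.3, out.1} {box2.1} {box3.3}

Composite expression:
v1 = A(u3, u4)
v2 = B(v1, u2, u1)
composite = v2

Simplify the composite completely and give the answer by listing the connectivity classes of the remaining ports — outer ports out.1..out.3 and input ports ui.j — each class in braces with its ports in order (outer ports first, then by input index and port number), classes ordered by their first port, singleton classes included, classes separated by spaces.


{out.1, out.3} {out.2, u2.2} {u1.1} {u1.2, u2.3, u3.1, u4.1, u4.3} {u1.3} {u2.1} {u3.2} {u3.3} {u4.2}

Substituting into B glues patterns; closure does the rest.
stage A: inputs (u3, u4), connectivity {out.1, out.2, out.3, u3.1, u4.1, u4.3} {u3.2} {u3.3} {u4.2}, out.j its boundary
stage B: inputs (u3, u4, u2, u1), connectivity {out.1, out.3} {out.2, u2.2} {u1.1} {u1.2, u2.3, u3.1, u4.1, u4.3} {u1.3} {u2.1} {u3.2} {u3.3} {u4.2}, out.j its boundary


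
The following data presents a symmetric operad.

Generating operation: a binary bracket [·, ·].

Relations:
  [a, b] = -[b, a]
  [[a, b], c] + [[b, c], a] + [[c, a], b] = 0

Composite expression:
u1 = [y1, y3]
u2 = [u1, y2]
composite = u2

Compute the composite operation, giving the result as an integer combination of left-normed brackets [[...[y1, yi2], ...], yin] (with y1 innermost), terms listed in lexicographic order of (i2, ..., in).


[[y1, y3], y2]


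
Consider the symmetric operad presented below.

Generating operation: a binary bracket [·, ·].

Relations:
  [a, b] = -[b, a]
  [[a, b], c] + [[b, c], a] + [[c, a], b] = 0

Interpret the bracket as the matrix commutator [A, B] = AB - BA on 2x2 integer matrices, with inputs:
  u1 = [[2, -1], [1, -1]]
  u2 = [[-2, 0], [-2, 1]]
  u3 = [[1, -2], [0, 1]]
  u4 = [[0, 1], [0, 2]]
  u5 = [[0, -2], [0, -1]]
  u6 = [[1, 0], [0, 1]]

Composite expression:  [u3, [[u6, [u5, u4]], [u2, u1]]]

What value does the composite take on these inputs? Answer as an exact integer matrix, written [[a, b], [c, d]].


[u5, u4] = [[0, -3], [0, 0]]
[u6, [u5, u4]] = [[0, 0], [0, 0]]
[u2, u1] = [[-2, 3], [-3, 2]]
[[u6, [u5, u4]], [u2, u1]] = [[0, 0], [0, 0]]
[u3, [[u6, [u5, u4]], [u2, u1]]] = [[0, 0], [0, 0]]

[[0, 0], [0, 0]]


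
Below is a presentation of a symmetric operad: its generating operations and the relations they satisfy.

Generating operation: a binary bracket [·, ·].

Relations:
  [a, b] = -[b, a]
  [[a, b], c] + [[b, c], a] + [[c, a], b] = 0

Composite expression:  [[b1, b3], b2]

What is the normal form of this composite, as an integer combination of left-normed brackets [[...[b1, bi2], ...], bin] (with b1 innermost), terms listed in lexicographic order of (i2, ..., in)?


[[b1, b3], b2]

Left-normed coefficients sit on the b1-initial expansion words.
Composite bracket: [[b1, b3], b2]
The bracket unfolds into 4 signed words via [a, b] = ab - ba (2^2 = 4).
The b1-initial words carry the normal form:
  word b1b3b2 has sign +1, contributing +[[b1, b3], b2]


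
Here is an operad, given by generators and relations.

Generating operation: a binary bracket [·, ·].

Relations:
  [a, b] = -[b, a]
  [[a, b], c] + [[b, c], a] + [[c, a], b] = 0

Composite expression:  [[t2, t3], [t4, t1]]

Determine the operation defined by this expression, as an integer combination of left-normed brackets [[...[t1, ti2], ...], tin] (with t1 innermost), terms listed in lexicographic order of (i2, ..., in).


[[[t1, t4], t2], t3] - [[[t1, t4], t3], t2]


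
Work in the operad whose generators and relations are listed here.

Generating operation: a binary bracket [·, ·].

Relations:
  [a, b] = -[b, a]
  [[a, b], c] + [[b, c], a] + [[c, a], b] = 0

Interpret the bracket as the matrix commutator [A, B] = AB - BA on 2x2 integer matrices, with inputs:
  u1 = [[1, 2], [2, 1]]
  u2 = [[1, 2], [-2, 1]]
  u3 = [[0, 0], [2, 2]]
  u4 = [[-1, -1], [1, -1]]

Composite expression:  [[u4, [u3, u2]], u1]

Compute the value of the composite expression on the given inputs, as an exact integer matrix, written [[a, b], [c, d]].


[[0, 32], [-32, 0]]

[u3, u2] = [[-4, -4], [-4, 4]]
[u4, [u3, u2]] = [[8, -8], [-8, -8]]
[[u4, [u3, u2]], u1] = [[0, 32], [-32, 0]]


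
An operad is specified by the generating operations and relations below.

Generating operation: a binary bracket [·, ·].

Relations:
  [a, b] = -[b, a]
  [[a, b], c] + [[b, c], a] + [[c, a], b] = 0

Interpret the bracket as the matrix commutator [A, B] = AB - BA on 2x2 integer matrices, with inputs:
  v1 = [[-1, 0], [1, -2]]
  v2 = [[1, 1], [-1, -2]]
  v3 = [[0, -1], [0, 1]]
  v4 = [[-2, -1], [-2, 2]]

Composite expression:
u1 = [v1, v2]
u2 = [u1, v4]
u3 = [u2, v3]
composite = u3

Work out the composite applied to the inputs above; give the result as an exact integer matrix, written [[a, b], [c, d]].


[[-20, 2], [20, 20]]

[v1, v2] = [[-1, 1], [4, 1]]
[[v1, v2], v4] = [[2, 6], [-20, -2]]
[[[v1, v2], v4], v3] = [[-20, 2], [20, 20]]


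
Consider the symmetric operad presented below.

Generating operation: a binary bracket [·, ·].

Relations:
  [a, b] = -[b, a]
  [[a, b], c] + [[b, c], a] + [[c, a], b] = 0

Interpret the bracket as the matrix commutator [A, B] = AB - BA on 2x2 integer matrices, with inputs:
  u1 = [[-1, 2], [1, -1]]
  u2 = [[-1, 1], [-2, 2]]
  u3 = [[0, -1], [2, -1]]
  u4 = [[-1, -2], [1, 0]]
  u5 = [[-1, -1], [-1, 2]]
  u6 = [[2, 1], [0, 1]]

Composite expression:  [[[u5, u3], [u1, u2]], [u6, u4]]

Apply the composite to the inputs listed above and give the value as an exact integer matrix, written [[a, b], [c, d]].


[[-72, 76], [-220, 72]]

[u5, u3] = [[-3, 4], [5, 3]]
[u1, u2] = [[-5, 6], [-3, 5]]
[[u5, u3], [u1, u2]] = [[-42, 4], [-68, 42]]
[u6, u4] = [[1, -1], [-1, -1]]
[[[u5, u3], [u1, u2]], [u6, u4]] = [[-72, 76], [-220, 72]]


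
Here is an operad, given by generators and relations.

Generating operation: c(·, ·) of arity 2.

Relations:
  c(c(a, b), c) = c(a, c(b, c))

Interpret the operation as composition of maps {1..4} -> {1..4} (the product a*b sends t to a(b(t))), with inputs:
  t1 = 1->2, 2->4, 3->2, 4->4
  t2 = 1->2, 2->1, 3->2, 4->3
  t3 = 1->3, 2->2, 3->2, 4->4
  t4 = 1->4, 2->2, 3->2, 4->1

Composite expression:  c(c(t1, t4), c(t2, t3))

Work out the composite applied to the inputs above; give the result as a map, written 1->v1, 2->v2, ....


1->4, 2->4, 3->4, 4->4

c(t1, t4) = 1->4, 2->4, 3->4, 4->2
c(t2, t3) = 1->2, 2->1, 3->1, 4->3
c(c(t1, t4), c(t2, t3)) = 1->4, 2->4, 3->4, 4->4


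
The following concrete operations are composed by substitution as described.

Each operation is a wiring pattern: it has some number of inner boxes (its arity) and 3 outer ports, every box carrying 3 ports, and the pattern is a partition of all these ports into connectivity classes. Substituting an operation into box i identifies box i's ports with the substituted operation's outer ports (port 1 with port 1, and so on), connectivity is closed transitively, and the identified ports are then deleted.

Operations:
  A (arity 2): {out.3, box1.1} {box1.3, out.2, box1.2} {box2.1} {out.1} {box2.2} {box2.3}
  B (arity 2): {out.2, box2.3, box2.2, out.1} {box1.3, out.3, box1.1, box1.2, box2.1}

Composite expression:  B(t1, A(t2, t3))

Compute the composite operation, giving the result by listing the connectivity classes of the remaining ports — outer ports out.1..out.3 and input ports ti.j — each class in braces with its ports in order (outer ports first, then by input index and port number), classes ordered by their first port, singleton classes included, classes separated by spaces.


{out.1, out.2, t2.1, t2.2, t2.3} {out.3, t1.1, t1.2, t1.3} {t3.1} {t3.2} {t3.3}


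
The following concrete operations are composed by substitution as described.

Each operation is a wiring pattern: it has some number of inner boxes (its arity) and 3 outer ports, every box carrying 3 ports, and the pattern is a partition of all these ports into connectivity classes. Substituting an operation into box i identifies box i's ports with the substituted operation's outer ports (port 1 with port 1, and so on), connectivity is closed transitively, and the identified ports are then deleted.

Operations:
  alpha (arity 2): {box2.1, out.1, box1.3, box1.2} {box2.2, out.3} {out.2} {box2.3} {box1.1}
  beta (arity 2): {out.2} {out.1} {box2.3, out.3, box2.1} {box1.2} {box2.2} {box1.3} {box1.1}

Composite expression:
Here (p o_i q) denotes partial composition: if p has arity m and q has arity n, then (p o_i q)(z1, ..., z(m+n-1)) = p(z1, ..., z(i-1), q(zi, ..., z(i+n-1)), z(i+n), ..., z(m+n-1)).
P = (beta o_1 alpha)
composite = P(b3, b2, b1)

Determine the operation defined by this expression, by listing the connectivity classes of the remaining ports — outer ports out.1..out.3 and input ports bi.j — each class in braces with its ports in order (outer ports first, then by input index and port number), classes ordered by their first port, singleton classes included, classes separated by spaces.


{out.1} {out.2} {out.3, b1.1, b1.3} {b1.2} {b2.1, b3.2, b3.3} {b2.2} {b2.3} {b3.1}


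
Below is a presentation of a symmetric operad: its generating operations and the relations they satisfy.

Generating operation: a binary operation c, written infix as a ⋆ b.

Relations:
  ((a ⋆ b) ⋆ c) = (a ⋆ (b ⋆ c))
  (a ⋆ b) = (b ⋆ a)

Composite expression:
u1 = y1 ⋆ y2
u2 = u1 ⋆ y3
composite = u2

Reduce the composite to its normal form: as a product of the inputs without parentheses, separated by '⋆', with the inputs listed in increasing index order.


y1 ⋆ y2 ⋆ y3

Both nesting and order wash out for c; what remains is which y's occur.
(y1 ⋆ y2) flattens to y1 ⋆ y2
((y1 ⋆ y2) ⋆ y3) flattens to y1 ⋆ y2 ⋆ y3
rearranged into index order: y1 ⋆ y2 ⋆ y3


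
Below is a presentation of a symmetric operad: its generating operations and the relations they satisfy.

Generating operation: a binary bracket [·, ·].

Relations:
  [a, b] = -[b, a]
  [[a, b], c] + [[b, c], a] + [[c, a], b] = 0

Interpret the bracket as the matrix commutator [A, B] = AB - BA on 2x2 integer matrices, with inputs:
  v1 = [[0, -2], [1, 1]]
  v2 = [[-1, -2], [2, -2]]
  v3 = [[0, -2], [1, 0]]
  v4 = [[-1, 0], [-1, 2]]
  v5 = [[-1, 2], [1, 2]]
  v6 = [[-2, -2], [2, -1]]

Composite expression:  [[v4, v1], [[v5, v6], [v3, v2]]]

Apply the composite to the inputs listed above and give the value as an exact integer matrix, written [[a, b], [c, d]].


[v4, v1] = [[-2, 6], [4, 2]]
[v5, v6] = [[6, 8], [5, -6]]
[v3, v2] = [[-2, 2], [1, 2]]
[[v5, v6], [v3, v2]] = [[-2, 56], [-32, 2]]
[[v4, v1], [[v5, v6], [v3, v2]]] = [[-416, -200], [-144, 416]]

[[-416, -200], [-144, 416]]


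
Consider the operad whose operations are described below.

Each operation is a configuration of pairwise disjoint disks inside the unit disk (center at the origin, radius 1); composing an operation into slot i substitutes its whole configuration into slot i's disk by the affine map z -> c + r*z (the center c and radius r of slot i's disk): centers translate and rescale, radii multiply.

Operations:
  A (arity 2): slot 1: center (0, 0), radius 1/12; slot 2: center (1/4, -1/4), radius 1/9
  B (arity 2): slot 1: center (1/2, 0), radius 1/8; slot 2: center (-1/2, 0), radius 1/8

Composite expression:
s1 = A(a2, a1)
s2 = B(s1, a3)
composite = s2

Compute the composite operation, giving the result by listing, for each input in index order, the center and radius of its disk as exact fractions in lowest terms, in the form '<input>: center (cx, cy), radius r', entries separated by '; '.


Follow each a-input down from B: c' goes to c + r*c', radius to r*r'.
input a2: composing its 2 substitution steps yields center (1/2, 0), radius 1/96
input a1: composing its 2 substitution steps yields center (17/32, -1/32), radius 1/72
input a3: composing its 1 substitution step yields center (-1/2, 0), radius 1/8

a1: center (17/32, -1/32), radius 1/72; a2: center (1/2, 0), radius 1/96; a3: center (-1/2, 0), radius 1/8


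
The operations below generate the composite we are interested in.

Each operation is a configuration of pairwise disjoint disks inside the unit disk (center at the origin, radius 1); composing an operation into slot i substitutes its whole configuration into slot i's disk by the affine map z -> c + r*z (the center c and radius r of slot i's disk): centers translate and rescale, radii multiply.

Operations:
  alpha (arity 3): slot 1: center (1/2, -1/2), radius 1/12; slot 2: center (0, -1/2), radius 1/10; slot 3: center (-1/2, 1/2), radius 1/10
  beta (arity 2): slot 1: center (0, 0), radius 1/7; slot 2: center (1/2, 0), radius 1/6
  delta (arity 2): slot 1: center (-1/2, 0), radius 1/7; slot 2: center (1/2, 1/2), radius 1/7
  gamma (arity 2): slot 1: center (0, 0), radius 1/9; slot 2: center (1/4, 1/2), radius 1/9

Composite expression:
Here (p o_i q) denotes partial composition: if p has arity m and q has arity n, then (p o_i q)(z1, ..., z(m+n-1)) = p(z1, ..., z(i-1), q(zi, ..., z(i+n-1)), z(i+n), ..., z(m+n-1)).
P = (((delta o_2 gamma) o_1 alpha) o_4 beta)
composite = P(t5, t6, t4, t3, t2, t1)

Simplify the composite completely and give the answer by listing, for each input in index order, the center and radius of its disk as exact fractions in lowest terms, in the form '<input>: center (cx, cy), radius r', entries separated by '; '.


Each t-disk chains the slot maps above it in delta; radii multiply.
t5: after 2 affine steps, its disk has center (-3/7, -1/14), radius 1/84
t6: after 2 affine steps, its disk has center (-1/2, -1/14), radius 1/70
t4: after 2 affine steps, its disk has center (-4/7, 1/14), radius 1/70
t3: after 3 affine steps, its disk has center (1/2, 1/2), radius 1/441
t2: after 3 affine steps, its disk has center (32/63, 1/2), radius 1/378
t1: after 2 affine steps, its disk has center (15/28, 4/7), radius 1/63

t1: center (15/28, 4/7), radius 1/63; t2: center (32/63, 1/2), radius 1/378; t3: center (1/2, 1/2), radius 1/441; t4: center (-4/7, 1/14), radius 1/70; t5: center (-3/7, -1/14), radius 1/84; t6: center (-1/2, -1/14), radius 1/70


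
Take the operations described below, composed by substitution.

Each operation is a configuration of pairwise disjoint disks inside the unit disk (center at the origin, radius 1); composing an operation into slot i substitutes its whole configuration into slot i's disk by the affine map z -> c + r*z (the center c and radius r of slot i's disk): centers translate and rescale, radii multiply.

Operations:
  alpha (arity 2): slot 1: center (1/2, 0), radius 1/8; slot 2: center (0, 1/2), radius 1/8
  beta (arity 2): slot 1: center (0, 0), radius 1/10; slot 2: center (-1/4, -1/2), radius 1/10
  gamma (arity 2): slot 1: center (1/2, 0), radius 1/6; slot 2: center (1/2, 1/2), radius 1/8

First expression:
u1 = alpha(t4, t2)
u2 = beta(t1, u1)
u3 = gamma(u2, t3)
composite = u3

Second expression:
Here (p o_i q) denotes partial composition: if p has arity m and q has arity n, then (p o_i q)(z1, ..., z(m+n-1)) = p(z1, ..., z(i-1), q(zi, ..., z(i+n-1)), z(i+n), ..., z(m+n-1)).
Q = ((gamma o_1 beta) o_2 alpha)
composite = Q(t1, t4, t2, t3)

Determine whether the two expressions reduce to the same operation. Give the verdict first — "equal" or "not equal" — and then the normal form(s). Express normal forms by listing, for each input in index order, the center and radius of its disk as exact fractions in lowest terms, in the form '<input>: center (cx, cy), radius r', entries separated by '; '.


equal; the common form is t1: center (1/2, 0), radius 1/60; t2: center (11/24, -3/40), radius 1/480; t3: center (1/2, 1/2), radius 1/8; t4: center (7/15, -1/12), radius 1/480

The first expression, normalized: t1: center (1/2, 0), radius 1/60; t2: center (11/24, -3/40), radius 1/480; t3: center (1/2, 1/2), radius 1/8; t4: center (7/15, -1/12), radius 1/480
The second expression, normalized: t1: center (1/2, 0), radius 1/60; t2: center (11/24, -3/40), radius 1/480; t3: center (1/2, 1/2), radius 1/8; t4: center (7/15, -1/12), radius 1/480
The normal forms match — equal.


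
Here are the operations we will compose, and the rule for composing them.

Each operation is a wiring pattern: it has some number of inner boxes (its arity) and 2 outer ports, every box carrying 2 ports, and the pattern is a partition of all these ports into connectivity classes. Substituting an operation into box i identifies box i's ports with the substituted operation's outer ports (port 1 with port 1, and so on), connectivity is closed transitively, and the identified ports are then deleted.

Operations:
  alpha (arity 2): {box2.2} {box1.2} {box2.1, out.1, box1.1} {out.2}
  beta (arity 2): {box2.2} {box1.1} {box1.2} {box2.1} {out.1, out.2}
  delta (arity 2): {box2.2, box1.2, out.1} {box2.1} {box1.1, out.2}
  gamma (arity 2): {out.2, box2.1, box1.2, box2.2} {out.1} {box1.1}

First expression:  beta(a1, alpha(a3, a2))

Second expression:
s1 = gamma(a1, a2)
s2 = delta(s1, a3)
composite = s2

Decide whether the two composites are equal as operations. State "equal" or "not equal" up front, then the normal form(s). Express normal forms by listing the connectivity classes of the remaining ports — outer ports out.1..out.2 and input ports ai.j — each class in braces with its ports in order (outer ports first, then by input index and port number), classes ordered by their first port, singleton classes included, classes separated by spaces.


Normal form of the first expression: {out.1, out.2} {a1.1} {a1.2} {a2.1, a3.1} {a2.2} {a3.2}
Normal form of the second expression: {out.1, a1.2, a2.1, a2.2, a3.2} {out.2} {a1.1} {a3.1}
No match — not equal.

not equal — first {out.1, out.2} {a1.1} {a1.2} {a2.1, a3.1} {a2.2} {a3.2}, second {out.1, a1.2, a2.1, a2.2, a3.2} {out.2} {a1.1} {a3.1}


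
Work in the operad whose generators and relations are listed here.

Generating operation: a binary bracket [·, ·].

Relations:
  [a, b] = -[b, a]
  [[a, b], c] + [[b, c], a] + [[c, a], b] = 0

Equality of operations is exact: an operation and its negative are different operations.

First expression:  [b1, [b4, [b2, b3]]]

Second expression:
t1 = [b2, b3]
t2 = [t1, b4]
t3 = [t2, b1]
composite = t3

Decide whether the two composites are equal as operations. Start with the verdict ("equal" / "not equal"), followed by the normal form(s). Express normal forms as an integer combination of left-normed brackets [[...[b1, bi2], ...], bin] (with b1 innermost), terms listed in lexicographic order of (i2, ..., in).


equal: each reduces to -[[[b1, b2], b3], b4] + [[[b1, b3], b2], b4] + [[[b1, b4], b2], b3] - [[[b1, b4], b3], b2]

The first expression, normalized: -[[[b1, b2], b3], b4] + [[[b1, b3], b2], b4] + [[[b1, b4], b2], b3] - [[[b1, b4], b3], b2]
The second expression, normalized: -[[[b1, b2], b3], b4] + [[[b1, b3], b2], b4] + [[[b1, b4], b2], b3] - [[[b1, b4], b3], b2]
The forms coincide; equal.


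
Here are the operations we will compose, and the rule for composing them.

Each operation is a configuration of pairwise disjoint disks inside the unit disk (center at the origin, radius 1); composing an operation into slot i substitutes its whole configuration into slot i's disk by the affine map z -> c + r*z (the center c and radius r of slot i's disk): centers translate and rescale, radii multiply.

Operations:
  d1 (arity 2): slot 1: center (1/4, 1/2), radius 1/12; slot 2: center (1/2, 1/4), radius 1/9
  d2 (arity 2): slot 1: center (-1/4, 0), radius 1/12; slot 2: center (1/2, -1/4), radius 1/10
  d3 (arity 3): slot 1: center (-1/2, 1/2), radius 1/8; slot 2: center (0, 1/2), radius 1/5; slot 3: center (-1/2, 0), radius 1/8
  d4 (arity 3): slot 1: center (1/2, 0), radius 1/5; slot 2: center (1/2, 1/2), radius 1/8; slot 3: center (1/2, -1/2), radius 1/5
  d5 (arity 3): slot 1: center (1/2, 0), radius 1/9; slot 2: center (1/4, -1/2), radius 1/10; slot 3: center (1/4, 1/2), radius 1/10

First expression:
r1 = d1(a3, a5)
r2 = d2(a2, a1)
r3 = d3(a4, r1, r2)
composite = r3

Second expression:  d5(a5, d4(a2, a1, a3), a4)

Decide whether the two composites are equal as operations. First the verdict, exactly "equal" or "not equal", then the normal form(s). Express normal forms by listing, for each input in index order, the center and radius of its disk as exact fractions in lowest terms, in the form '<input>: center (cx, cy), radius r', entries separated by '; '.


not equal; first: a1: center (-7/16, -1/32), radius 1/80; a2: center (-17/32, 0), radius 1/96; a3: center (1/20, 3/5), radius 1/60; a4: center (-1/2, 1/2), radius 1/8; a5: center (1/10, 11/20), radius 1/45; second: a1: center (3/10, -9/20), radius 1/80; a2: center (3/10, -1/2), radius 1/50; a3: center (3/10, -11/20), radius 1/50; a4: center (1/4, 1/2), radius 1/10; a5: center (1/2, 0), radius 1/9


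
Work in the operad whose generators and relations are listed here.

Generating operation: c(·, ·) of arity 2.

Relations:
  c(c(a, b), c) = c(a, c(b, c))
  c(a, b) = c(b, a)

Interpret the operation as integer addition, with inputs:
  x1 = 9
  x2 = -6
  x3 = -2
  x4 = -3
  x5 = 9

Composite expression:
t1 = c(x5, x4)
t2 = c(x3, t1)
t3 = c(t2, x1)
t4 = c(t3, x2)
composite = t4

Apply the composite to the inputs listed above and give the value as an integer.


c(x5, x4) = 6
c(x3, c(x5, x4)) = 4
c(c(x3, c(x5, x4)), x1) = 13
c(c(c(x3, c(x5, x4)), x1), x2) = 7

7


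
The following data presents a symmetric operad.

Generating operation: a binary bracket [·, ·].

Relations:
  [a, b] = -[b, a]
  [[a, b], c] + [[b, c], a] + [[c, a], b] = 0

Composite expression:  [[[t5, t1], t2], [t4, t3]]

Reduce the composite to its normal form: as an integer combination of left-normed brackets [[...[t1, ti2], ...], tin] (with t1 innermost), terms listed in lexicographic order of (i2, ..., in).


[[[[t1, t5], t2], t3], t4] - [[[[t1, t5], t2], t4], t3]

In the tensor algebra, words opening t1 carry the t1-anchored form.
Composite bracket: [[[t5, t1], t2], [t4, t3]]
Expanding via [a, b] = ab - ba: 16 signed words (2^4 = 16).
Coefficients come from the t1-initial words:
  t1t5t2t3t4 appears with sign +1, giving the term +[[[[t1, t5], t2], t3], t4]
  t1t5t2t4t3 appears with sign -1, giving the term -[[[[t1, t5], t2], t4], t3]
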